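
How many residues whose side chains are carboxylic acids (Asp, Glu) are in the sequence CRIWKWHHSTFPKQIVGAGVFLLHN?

None of the 25 residues belong to this group.

0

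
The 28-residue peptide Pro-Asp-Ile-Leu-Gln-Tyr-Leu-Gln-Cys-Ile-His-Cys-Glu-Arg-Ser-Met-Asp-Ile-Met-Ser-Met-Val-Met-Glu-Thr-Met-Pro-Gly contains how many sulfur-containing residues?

Cysteine (C, thiol) and methionine (M, thioether) are the two sulfur-containing amino acids.
Matching residues: Cys9, Cys12, Met16, Met19, Met21, Met23, Met26.

7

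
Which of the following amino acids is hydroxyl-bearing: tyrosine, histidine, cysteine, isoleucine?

The –OH-bearing residues are Ser, Thr (aliphatic alcohols), and Tyr (phenol).
Of the listed options, only tyrosine belongs to this group.

tyrosine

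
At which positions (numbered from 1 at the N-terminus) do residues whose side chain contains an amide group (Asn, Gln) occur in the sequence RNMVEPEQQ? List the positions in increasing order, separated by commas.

2, 8, 9

Matching residues: N2, Q8, Q9.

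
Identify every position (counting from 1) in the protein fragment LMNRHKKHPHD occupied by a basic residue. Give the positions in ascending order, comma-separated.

4, 5, 6, 7, 8, 10

Matching residues: R4, H5, K6, K7, H8, H10.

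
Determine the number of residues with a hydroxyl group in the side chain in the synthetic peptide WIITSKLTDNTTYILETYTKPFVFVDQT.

S, T, and Y are the three residues with a side-chain hydroxyl.
Matching residues: T4, S5, T8, T11, T12, Y13, T17, Y18, T19, T28.

10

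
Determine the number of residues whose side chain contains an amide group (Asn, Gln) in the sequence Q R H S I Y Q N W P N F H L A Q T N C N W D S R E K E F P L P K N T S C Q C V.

9

Matching residues: Q1, Q7, N8, N11, Q16, N18, N20, N33, Q37.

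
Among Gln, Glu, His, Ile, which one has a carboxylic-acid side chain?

The acidic residues are Asp (D) and Glu (E), whose side chains end in a carboxylate group.
Of the listed options, only Glu belongs to this group.

Glu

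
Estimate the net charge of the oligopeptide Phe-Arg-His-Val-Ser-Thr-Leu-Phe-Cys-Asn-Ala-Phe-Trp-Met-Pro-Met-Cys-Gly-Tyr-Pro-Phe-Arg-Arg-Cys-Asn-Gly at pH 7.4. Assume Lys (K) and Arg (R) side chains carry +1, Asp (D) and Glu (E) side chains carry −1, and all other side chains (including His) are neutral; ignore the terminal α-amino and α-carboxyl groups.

+3

Positive (K, R): Arg2, Arg22, Arg23 → +3.
Negative (D, E): none → −0.
Net charge = (+3) + (−0) = +3.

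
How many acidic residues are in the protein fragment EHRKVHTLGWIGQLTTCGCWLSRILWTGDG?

2

The acidic residues are Asp (D) and Glu (E), whose side chains end in a carboxylate group.
Matching residues: E1, D29.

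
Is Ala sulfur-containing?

No

Only Cys (C) and Met (M) have a sulfur atom in the side chain.
Alanine is not in this group.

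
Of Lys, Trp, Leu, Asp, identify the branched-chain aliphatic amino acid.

Valine (V), leucine (L), and isoleucine (I) are the branched-chain amino acids.
Of the listed options, only Leu belongs to this group.

Leu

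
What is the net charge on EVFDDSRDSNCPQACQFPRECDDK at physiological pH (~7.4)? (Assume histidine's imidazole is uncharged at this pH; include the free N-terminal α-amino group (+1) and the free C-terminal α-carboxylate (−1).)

The side chains ionized at physiological pH are Lys/Arg (+1) and Asp/Glu (−1); with His treated as neutral, nothing else contributes.
Positive (K, R): R7, R19, K24 → +3.
Negative (D, E): E1, D4, D5, D8, E20, D22, D23 → −7.
The N-terminus (+1) and C-terminus (−1) cancel.
Net charge = (+3) + (−7) = −4.

-4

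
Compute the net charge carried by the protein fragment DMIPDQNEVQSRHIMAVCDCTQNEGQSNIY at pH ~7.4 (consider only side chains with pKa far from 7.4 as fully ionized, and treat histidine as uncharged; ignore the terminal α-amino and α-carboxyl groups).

At pH ~7.4 the Lys and Arg side chains are protonated (+1), the Asp and Glu side chains are deprotonated (−1), and with His taken as neutral all other side chains carry no charge.
Positive (K, R): R12 → +1.
Negative (D, E): D1, D5, E8, D19, E24 → −5.
Net charge = (+1) + (−5) = −4.

-4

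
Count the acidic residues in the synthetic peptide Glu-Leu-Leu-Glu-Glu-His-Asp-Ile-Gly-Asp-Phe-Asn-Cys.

5

Aspartate (D) and glutamate (E) have carboxylic-acid side chains and are the acidic amino acids.
Matching residues: Glu1, Glu4, Glu5, Asp7, Asp10.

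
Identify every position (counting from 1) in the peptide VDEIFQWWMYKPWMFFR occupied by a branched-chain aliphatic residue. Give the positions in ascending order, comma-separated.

Matching residues: V1, I4.

1, 4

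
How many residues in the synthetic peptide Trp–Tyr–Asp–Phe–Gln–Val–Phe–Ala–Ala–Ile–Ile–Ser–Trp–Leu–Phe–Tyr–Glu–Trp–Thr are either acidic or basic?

Acidic: D, E. Basic: H, K, R.
Acidic residues here: Asp3, Glu17 (2).
Basic residues here: none (0).
The two groups share no amino acid, so total = 2 + 0 = 2.

2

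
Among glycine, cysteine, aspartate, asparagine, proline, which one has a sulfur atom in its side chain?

Cysteine (C, thiol) and methionine (M, thioether) are the two sulfur-containing amino acids.
Of the listed options, only cysteine belongs to this group.

cysteine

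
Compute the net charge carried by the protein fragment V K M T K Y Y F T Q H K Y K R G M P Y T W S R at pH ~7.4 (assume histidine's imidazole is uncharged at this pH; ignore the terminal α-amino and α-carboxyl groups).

+6

The side chains ionized at physiological pH are Lys/Arg (+1) and Asp/Glu (−1); with His treated as neutral, nothing else contributes.
Positive (K, R): K2, K5, K12, K14, R15, R23 → +6.
Negative (D, E): none → −0.
Net charge = (+6) + (−0) = +6.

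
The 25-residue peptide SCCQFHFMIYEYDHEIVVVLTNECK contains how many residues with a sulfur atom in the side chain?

4

Only Cys (C) and Met (M) have a sulfur atom in the side chain.
Matching residues: C2, C3, M8, C24.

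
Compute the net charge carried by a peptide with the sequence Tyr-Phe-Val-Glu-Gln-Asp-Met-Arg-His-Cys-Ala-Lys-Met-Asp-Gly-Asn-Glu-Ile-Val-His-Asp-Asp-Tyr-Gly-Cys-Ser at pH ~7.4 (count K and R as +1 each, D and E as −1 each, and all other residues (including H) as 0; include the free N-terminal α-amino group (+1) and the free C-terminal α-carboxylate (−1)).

Positive (K, R): Arg8, Lys12 → +2.
Negative (D, E): Glu4, Asp6, Asp14, Glu17, Asp21, Asp22 → −6.
The N-terminus (+1) and C-terminus (−1) cancel.
Net charge = (+2) + (−6) = −4.

-4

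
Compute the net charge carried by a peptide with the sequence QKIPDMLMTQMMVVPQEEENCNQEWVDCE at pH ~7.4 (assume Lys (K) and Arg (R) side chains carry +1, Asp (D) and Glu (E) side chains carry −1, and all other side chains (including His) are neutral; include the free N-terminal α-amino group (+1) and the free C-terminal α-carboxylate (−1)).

-6

Positive (K, R): K2 → +1.
Negative (D, E): D5, E17, E18, E19, E24, D27, E29 → −7.
The N-terminus (+1) and C-terminus (−1) cancel.
Net charge = (+1) + (−7) = −6.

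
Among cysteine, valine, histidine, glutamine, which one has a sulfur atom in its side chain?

cysteine

Cysteine (C, thiol) and methionine (M, thioether) are the two sulfur-containing amino acids.
Of the listed options, only cysteine belongs to this group.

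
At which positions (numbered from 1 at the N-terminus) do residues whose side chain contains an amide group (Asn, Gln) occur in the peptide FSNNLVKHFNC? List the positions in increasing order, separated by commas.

Matching residues: N3, N4, N10.

3, 4, 10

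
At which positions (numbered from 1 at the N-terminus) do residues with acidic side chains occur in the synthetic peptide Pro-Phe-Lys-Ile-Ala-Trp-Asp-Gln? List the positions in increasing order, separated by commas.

Only D (aspartate) and E (glutamate) carry a side-chain carboxylic acid.
Matching residues: Asp7.

7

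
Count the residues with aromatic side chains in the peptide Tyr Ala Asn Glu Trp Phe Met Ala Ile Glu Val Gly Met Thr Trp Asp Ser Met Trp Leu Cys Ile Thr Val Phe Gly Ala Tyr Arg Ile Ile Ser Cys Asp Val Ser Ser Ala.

Phenylalanine (F), tryptophan (W), and tyrosine (Y) have aromatic ring side chains.
Matching residues: Tyr1, Trp5, Phe6, Trp15, Trp19, Phe25, Tyr28.

7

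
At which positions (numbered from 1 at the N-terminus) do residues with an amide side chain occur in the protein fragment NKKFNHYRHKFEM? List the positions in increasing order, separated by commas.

1, 5

Asparagine (N) and glutamine (Q) have uncharged amide side chains.
Matching residues: N1, N5.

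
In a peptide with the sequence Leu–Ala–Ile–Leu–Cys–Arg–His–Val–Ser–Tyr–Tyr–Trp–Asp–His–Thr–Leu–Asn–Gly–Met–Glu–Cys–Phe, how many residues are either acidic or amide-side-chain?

Acidic: D, E. Amide-side-chain: N, Q.
Acidic residues here: Asp13, Glu20 (2).
Amide-side-chain residues here: Asn17 (1).
The two groups share no amino acid, so total = 2 + 1 = 3.

3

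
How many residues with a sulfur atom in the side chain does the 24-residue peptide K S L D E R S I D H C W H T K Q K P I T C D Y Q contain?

2

Only Cys (C) and Met (M) have a sulfur atom in the side chain.
Matching residues: C11, C21.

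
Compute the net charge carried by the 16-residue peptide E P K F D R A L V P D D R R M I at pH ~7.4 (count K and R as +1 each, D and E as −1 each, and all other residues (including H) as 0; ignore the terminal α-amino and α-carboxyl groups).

0

Positive (K, R): K3, R6, R13, R14 → +4.
Negative (D, E): E1, D5, D11, D12 → −4.
Net charge = (+4) + (−4) = 0.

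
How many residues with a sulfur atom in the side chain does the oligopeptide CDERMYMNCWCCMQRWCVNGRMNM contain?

Cysteine (C, thiol) and methionine (M, thioether) are the two sulfur-containing amino acids.
Matching residues: C1, M5, M7, C9, C11, C12, M13, C17, M22, M24.

10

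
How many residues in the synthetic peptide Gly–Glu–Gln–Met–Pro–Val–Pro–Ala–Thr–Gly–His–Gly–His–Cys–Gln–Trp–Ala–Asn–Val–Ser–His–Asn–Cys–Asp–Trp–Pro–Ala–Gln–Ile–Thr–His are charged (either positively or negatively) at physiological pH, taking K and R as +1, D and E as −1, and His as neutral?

Charged side chains at pH ~7.4: K, R (positive); D, E (negative).
Matching residues: Glu2, Asp24.

2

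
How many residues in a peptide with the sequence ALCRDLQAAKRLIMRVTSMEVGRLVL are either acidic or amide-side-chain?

3

Acidic: D, E. Amide-side-chain: N, Q.
Acidic residues here: D5, E20 (2).
Amide-side-chain residues here: Q7 (1).
The two groups share no amino acid, so total = 2 + 1 = 3.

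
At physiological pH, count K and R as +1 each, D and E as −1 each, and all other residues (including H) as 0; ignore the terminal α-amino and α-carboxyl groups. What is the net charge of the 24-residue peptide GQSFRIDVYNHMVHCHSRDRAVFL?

Positive (K, R): R5, R18, R20 → +3.
Negative (D, E): D7, D19 → −2.
Net charge = (+3) + (−2) = +1.

+1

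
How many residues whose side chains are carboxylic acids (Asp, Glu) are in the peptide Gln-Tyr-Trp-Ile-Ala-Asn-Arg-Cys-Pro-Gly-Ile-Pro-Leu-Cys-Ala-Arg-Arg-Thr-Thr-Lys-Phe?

0

None of the 21 residues belong to this group.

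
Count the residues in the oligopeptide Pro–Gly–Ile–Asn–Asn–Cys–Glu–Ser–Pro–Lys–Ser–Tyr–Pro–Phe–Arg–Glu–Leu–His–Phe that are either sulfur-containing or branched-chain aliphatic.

3

Sulfur-containing: C, M. Branched-chain aliphatic: I, L, V.
Sulfur-containing residues here: Cys6 (1).
Branched-chain aliphatic residues here: Ile3, Leu17 (2).
The two groups share no amino acid, so total = 1 + 2 = 3.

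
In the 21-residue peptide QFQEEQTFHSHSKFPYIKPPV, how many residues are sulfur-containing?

The sulfur-bearing residues are cysteine (–SH) and methionine (–S–CH₃).
None of the 21 residues belong to this group.

0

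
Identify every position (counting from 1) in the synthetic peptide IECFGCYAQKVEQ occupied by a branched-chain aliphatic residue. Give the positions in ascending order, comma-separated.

1, 11

Matching residues: I1, V11.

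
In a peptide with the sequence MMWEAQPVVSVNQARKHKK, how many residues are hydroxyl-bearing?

S, T, and Y are the three residues with a side-chain hydroxyl.
Matching residues: S10.

1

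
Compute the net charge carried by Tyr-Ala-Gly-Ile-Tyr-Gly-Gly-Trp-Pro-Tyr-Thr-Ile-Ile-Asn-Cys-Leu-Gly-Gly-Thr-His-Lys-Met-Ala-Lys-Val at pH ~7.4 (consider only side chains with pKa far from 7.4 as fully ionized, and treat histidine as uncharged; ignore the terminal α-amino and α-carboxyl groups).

The side chains ionized at physiological pH are Lys/Arg (+1) and Asp/Glu (−1); with His treated as neutral, nothing else contributes.
Positive (K, R): Lys21, Lys24 → +2.
Negative (D, E): none → −0.
Net charge = (+2) + (−0) = +2.

+2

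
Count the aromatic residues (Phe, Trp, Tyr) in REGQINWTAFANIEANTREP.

2

Matching residues: W7, F10.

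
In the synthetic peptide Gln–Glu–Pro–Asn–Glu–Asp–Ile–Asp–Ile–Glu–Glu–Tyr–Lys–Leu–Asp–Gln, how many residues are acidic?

7

Aspartate (D) and glutamate (E) have carboxylic-acid side chains and are the acidic amino acids.
Matching residues: Glu2, Glu5, Asp6, Asp8, Glu10, Glu11, Asp15.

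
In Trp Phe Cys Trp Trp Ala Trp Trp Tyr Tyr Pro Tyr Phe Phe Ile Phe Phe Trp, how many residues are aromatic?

F, W, and Y each carry an aromatic ring on the side chain.
Matching residues: Trp1, Phe2, Trp4, Trp5, Trp7, Trp8, Tyr9, Tyr10, Tyr12, Phe13, Phe14, Phe16, Phe17, Trp18.

14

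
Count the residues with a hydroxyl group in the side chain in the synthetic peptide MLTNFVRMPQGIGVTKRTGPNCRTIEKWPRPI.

Serine (S), threonine (T), and tyrosine (Y) each carry a hydroxyl group on the side chain.
Matching residues: T3, T15, T18, T24.

4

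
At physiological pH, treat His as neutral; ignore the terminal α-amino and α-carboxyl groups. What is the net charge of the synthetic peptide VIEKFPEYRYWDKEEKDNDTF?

The side chains ionized at physiological pH are Lys/Arg (+1) and Asp/Glu (−1); with His treated as neutral, nothing else contributes.
Positive (K, R): K4, R9, K13, K16 → +4.
Negative (D, E): E3, E7, D12, E14, E15, D17, D19 → −7.
Net charge = (+4) + (−7) = −3.

-3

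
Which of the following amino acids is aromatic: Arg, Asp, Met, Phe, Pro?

Phenylalanine (F), tryptophan (W), and tyrosine (Y) have aromatic ring side chains.
Of the listed options, only Phe belongs to this group.

Phe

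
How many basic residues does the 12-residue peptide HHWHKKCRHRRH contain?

K, R, and H are the three residues with basic side chains (ε-amine, guanidinium, and imidazole respectively).
Matching residues: H1, H2, H4, K5, K6, R8, H9, R10, R11, H12.

10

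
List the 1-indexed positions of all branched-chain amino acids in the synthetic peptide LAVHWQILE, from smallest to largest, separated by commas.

1, 3, 7, 8

The BCAAs are Val, Leu, and Ile — aliphatic side chains with a branch point.
Matching residues: L1, V3, I7, L8.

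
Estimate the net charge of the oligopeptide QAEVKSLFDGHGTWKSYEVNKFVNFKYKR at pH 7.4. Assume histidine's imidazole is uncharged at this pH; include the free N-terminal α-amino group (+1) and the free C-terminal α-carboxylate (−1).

The side chains ionized at physiological pH are Lys/Arg (+1) and Asp/Glu (−1); with His treated as neutral, nothing else contributes.
Positive (K, R): K5, K15, K21, K26, K28, R29 → +6.
Negative (D, E): E3, D9, E18 → −3.
The N-terminus (+1) and C-terminus (−1) cancel.
Net charge = (+6) + (−3) = +3.

+3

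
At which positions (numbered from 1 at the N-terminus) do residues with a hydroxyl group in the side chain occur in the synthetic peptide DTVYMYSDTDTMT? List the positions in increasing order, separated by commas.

2, 4, 6, 7, 9, 11, 13

S, T, and Y are the three residues with a side-chain hydroxyl.
Matching residues: T2, Y4, Y6, S7, T9, T11, T13.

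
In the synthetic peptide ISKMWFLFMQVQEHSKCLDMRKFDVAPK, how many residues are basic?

6

The basic amino acids are Lys (K), Arg (R), and His (H).
Matching residues: K3, H14, K16, R21, K22, K28.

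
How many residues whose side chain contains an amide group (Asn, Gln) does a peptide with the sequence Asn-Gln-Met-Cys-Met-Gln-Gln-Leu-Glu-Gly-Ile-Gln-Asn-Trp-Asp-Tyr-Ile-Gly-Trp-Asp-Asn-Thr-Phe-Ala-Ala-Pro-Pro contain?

Matching residues: Asn1, Gln2, Gln6, Gln7, Gln12, Asn13, Asn21.

7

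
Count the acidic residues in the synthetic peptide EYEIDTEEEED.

8

Only D (aspartate) and E (glutamate) carry a side-chain carboxylic acid.
Matching residues: E1, E3, D5, E7, E8, E9, E10, D11.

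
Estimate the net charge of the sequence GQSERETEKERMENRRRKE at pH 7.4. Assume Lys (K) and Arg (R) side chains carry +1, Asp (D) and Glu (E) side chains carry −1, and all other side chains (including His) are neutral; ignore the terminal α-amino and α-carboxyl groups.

+1

Positive (K, R): R5, K9, R11, R15, R16, R17, K18 → +7.
Negative (D, E): E4, E6, E8, E10, E13, E19 → −6.
Net charge = (+7) + (−6) = +1.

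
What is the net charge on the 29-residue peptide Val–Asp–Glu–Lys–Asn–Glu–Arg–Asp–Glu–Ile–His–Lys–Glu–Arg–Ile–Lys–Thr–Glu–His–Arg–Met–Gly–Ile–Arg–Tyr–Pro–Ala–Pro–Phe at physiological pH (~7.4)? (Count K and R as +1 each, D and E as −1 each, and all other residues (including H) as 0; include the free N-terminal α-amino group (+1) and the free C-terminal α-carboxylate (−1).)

0

Positive (K, R): Lys4, Arg7, Lys12, Arg14, Lys16, Arg20, Arg24 → +7.
Negative (D, E): Asp2, Glu3, Glu6, Asp8, Glu9, Glu13, Glu18 → −7.
The N-terminus (+1) and C-terminus (−1) cancel.
Net charge = (+7) + (−7) = 0.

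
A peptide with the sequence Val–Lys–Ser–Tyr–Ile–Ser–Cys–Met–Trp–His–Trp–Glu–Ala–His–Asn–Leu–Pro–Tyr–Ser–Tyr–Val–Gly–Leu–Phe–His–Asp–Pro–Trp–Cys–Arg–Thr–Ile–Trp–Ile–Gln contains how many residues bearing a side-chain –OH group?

S, T, and Y are the three residues with a side-chain hydroxyl.
Matching residues: Ser3, Tyr4, Ser6, Tyr18, Ser19, Tyr20, Thr31.

7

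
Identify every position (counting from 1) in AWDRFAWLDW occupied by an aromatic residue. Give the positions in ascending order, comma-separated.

2, 5, 7, 10

Matching residues: W2, F5, W7, W10.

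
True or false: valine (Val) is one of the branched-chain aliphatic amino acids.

True

The BCAAs are Val, Leu, and Ile — aliphatic side chains with a branch point.
Valine is in this group.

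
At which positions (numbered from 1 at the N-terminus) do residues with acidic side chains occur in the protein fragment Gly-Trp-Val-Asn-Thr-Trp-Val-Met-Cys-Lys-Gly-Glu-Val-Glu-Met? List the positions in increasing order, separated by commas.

Aspartate (D) and glutamate (E) have carboxylic-acid side chains and are the acidic amino acids.
Matching residues: Glu12, Glu14.

12, 14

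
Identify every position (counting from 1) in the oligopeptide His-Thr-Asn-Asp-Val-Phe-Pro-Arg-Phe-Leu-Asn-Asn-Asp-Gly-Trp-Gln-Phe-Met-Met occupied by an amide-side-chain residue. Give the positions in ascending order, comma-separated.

The amide-side-chain residues are Asn (N) and Gln (Q).
Matching residues: Asn3, Asn11, Asn12, Gln16.

3, 11, 12, 16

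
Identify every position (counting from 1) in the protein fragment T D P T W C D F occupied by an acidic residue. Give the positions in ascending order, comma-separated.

Aspartate (D) and glutamate (E) have carboxylic-acid side chains and are the acidic amino acids.
Matching residues: D2, D7.

2, 7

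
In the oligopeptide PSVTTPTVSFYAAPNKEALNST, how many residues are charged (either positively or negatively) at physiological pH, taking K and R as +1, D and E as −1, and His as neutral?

2

Charged side chains at pH ~7.4: K, R (positive); D, E (negative).
Matching residues: K16, E17.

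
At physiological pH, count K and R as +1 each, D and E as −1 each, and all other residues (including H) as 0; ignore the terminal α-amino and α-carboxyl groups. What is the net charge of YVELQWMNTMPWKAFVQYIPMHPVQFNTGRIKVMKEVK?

+3

Positive (K, R): K13, R30, K32, K35, K38 → +5.
Negative (D, E): E3, E36 → −2.
Net charge = (+5) + (−2) = +3.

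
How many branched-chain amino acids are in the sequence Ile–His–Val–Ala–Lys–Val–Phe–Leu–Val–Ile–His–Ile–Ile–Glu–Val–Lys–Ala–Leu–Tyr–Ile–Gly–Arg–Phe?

11

V, L, and I make up the branched-chain aliphatic group.
Matching residues: Ile1, Val3, Val6, Leu8, Val9, Ile10, Ile12, Ile13, Val15, Leu18, Ile20.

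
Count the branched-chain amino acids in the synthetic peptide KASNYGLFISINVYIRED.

The BCAAs are Val, Leu, and Ile — aliphatic side chains with a branch point.
Matching residues: L7, I9, I11, V13, I15.

5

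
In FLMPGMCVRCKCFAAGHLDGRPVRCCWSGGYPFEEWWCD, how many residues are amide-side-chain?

0

Only N (asparagine) and Q (glutamine) carry a side-chain carboxamide.
None of the 39 residues belong to this group.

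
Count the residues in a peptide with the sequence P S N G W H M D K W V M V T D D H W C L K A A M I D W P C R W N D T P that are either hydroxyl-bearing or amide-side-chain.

5

Hydroxyl-bearing: S, T, Y. Amide-side-chain: N, Q.
Hydroxyl-bearing residues here: S2, T14, T34 (3).
Amide-side-chain residues here: N3, N32 (2).
The two groups share no amino acid, so total = 3 + 2 = 5.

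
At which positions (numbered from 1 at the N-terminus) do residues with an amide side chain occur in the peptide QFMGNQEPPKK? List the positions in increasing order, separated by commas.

1, 5, 6

The amide-side-chain residues are Asn (N) and Gln (Q).
Matching residues: Q1, N5, Q6.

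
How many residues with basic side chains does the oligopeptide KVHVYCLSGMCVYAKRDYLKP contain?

5

K, R, and H are the three residues with basic side chains (ε-amine, guanidinium, and imidazole respectively).
Matching residues: K1, H3, K15, R16, K20.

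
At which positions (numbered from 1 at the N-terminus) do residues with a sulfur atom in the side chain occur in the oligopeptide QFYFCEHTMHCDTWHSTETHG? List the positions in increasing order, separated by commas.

The sulfur-bearing residues are cysteine (–SH) and methionine (–S–CH₃).
Matching residues: C5, M9, C11.

5, 9, 11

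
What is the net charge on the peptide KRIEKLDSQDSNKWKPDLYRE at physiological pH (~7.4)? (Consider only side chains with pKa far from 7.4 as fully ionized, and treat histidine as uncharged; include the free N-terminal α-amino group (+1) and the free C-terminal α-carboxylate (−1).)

The side chains ionized at physiological pH are Lys/Arg (+1) and Asp/Glu (−1); with His treated as neutral, nothing else contributes.
Positive (K, R): K1, R2, K5, K13, K15, R20 → +6.
Negative (D, E): E4, D7, D10, D17, E21 → −5.
The N-terminus (+1) and C-terminus (−1) cancel.
Net charge = (+6) + (−5) = +1.

+1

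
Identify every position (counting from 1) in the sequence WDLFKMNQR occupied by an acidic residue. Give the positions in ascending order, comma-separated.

Only D (aspartate) and E (glutamate) carry a side-chain carboxylic acid.
Matching residues: D2.

2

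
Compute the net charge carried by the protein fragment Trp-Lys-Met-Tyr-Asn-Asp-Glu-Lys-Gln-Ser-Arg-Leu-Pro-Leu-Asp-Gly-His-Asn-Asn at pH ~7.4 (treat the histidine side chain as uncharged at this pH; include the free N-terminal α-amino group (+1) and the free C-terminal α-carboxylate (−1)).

At pH ~7.4 the Lys and Arg side chains are protonated (+1), the Asp and Glu side chains are deprotonated (−1), and with His taken as neutral all other side chains carry no charge.
Positive (K, R): Lys2, Lys8, Arg11 → +3.
Negative (D, E): Asp6, Glu7, Asp15 → −3.
The N-terminus (+1) and C-terminus (−1) cancel.
Net charge = (+3) + (−3) = 0.

0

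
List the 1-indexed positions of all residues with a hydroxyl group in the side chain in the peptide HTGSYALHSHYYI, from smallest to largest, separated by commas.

The –OH-bearing residues are Ser, Thr (aliphatic alcohols), and Tyr (phenol).
Matching residues: T2, S4, Y5, S9, Y11, Y12.

2, 4, 5, 9, 11, 12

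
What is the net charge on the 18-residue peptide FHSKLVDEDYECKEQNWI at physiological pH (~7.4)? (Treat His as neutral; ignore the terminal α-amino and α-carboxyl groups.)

-3

The side chains ionized at physiological pH are Lys/Arg (+1) and Asp/Glu (−1); with His treated as neutral, nothing else contributes.
Positive (K, R): K4, K13 → +2.
Negative (D, E): D7, E8, D9, E11, E14 → −5.
Net charge = (+2) + (−5) = −3.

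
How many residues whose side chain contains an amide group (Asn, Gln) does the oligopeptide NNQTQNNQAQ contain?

Matching residues: N1, N2, Q3, Q5, N6, N7, Q8, Q10.

8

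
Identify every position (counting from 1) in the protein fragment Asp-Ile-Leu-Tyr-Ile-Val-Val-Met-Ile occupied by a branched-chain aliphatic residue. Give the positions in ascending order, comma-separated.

2, 3, 5, 6, 7, 9

V, L, and I make up the branched-chain aliphatic group.
Matching residues: Ile2, Leu3, Ile5, Val6, Val7, Ile9.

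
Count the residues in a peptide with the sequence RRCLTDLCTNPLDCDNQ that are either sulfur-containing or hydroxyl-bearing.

Sulfur-containing: C, M. Hydroxyl-bearing: S, T, Y.
Sulfur-containing residues here: C3, C8, C14 (3).
Hydroxyl-bearing residues here: T5, T9 (2).
The two groups share no amino acid, so total = 3 + 2 = 5.

5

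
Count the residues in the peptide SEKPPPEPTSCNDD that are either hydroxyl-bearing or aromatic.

3

Hydroxyl-bearing: S, T, Y. Aromatic: F, W, Y.
Hydroxyl-bearing residues here: S1, T9, S10 (3).
Aromatic residues here: none (0).
(Y belongs to both groups, but none appear in this sequence.) Total = 3 + 0 = 3.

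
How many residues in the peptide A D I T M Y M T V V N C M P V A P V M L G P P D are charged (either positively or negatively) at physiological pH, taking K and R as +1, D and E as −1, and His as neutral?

Charged side chains at pH ~7.4: K, R (positive); D, E (negative).
Matching residues: D2, D24.

2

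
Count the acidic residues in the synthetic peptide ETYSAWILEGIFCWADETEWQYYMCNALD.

Only D (aspartate) and E (glutamate) carry a side-chain carboxylic acid.
Matching residues: E1, E9, D16, E17, E19, D29.

6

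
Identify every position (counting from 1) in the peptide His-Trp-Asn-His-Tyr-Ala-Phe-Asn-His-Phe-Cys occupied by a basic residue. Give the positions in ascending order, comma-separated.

1, 4, 9

Lysine (K), arginine (R), and histidine (H) have basic, nitrogen-containing side chains.
Matching residues: His1, His4, His9.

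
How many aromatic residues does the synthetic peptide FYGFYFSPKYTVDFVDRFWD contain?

9

The aromatic amino acids are Phe (F, benzyl), Trp (W, indole), and Tyr (Y, phenol).
Matching residues: F1, Y2, F4, Y5, F6, Y10, F14, F18, W19.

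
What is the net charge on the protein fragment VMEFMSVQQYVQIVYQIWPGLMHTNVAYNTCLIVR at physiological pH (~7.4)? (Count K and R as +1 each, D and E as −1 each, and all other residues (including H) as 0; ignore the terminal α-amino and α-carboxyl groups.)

Positive (K, R): R35 → +1.
Negative (D, E): E3 → −1.
Net charge = (+1) + (−1) = 0.

0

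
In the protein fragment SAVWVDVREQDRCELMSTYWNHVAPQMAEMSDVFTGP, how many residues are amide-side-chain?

Asparagine (N) and glutamine (Q) have uncharged amide side chains.
Matching residues: Q10, N21, Q26.

3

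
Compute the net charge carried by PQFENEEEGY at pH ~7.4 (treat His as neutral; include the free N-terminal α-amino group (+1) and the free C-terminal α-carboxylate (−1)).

Near pH 7.4, K and R contribute +1 each, D and E contribute −1 each, and every other side chain (His included, as stated) is uncharged.
Positive (K, R): none → +0.
Negative (D, E): E4, E6, E7, E8 → −4.
The N-terminus (+1) and C-terminus (−1) cancel.
Net charge = (+0) + (−4) = −4.

-4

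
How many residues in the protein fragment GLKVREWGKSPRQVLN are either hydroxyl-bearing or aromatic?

2

Hydroxyl-bearing: S, T, Y. Aromatic: F, W, Y.
Hydroxyl-bearing residues here: S10 (1).
Aromatic residues here: W7 (1).
(Y belongs to both groups, but none appear in this sequence.) Total = 1 + 1 = 2.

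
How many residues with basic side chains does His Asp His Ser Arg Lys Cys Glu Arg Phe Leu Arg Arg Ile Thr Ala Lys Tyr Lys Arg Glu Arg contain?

K, R, and H are the three residues with basic side chains (ε-amine, guanidinium, and imidazole respectively).
Matching residues: His1, His3, Arg5, Lys6, Arg9, Arg12, Arg13, Lys17, Lys19, Arg20, Arg22.

11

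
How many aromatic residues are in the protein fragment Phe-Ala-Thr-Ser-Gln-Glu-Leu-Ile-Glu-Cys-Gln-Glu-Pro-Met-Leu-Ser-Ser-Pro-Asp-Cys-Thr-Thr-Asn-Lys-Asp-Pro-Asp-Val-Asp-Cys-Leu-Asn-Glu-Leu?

Phenylalanine (F), tryptophan (W), and tyrosine (Y) have aromatic ring side chains.
Matching residues: Phe1.

1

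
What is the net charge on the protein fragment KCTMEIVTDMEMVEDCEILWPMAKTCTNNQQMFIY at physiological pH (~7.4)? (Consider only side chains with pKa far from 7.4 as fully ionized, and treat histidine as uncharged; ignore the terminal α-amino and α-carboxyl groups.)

-4

Near pH 7.4, K and R contribute +1 each, D and E contribute −1 each, and every other side chain (His included, as stated) is uncharged.
Positive (K, R): K1, K24 → +2.
Negative (D, E): E5, D9, E11, E14, D15, E17 → −6.
Net charge = (+2) + (−6) = −4.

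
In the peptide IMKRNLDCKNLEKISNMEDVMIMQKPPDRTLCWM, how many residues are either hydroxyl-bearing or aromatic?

3

Hydroxyl-bearing: S, T, Y. Aromatic: F, W, Y.
Hydroxyl-bearing residues here: S15, T30 (2).
Aromatic residues here: W33 (1).
(Y belongs to both groups, but none appear in this sequence.) Total = 2 + 1 = 3.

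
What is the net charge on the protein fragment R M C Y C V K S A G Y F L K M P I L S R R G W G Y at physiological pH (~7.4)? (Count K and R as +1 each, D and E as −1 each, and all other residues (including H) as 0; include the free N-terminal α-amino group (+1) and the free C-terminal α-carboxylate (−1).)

+5

Positive (K, R): R1, K7, K14, R20, R21 → +5.
Negative (D, E): none → −0.
The N-terminus (+1) and C-terminus (−1) cancel.
Net charge = (+5) + (−0) = +5.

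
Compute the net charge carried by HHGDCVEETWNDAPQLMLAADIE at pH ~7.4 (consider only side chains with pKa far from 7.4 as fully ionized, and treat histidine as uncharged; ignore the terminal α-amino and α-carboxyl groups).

-6

Near pH 7.4, K and R contribute +1 each, D and E contribute −1 each, and every other side chain (His included, as stated) is uncharged.
Positive (K, R): none → +0.
Negative (D, E): D4, E7, E8, D12, D21, E23 → −6.
Net charge = (+0) + (−6) = −6.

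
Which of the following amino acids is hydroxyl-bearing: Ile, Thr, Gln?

The –OH-bearing residues are Ser, Thr (aliphatic alcohols), and Tyr (phenol).
Of the listed options, only Thr belongs to this group.

Thr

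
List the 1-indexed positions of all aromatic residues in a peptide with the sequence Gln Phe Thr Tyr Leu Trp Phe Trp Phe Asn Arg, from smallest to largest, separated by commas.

2, 4, 6, 7, 8, 9

Phenylalanine (F), tryptophan (W), and tyrosine (Y) have aromatic ring side chains.
Matching residues: Phe2, Tyr4, Trp6, Phe7, Trp8, Phe9.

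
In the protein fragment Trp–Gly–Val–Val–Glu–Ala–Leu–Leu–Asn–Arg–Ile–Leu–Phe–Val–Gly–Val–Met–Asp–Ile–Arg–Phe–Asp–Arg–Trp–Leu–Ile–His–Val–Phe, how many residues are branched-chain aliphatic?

Valine (V), leucine (L), and isoleucine (I) are the branched-chain amino acids.
Matching residues: Val3, Val4, Leu7, Leu8, Ile11, Leu12, Val14, Val16, Ile19, Leu25, Ile26, Val28.

12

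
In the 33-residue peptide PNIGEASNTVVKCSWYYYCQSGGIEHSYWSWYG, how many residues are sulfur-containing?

2

Cysteine (C, thiol) and methionine (M, thioether) are the two sulfur-containing amino acids.
Matching residues: C13, C19.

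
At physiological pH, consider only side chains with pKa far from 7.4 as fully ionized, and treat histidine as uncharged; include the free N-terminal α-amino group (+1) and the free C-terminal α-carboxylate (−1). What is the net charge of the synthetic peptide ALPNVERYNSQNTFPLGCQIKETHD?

-1

The side chains ionized at physiological pH are Lys/Arg (+1) and Asp/Glu (−1); with His treated as neutral, nothing else contributes.
Positive (K, R): R7, K21 → +2.
Negative (D, E): E6, E22, D25 → −3.
The N-terminus (+1) and C-terminus (−1) cancel.
Net charge = (+2) + (−3) = −1.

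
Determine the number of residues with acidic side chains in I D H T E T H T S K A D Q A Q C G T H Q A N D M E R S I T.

5

Aspartate (D) and glutamate (E) have carboxylic-acid side chains and are the acidic amino acids.
Matching residues: D2, E5, D12, D23, E25.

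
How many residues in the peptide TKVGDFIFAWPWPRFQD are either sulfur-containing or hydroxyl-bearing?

1

Sulfur-containing: C, M. Hydroxyl-bearing: S, T, Y.
Sulfur-containing residues here: none (0).
Hydroxyl-bearing residues here: T1 (1).
The two groups share no amino acid, so total = 0 + 1 = 1.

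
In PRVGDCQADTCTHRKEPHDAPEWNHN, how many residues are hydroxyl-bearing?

S, T, and Y are the three residues with a side-chain hydroxyl.
Matching residues: T10, T12.

2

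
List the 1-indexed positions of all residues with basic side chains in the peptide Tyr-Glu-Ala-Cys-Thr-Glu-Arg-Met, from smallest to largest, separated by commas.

Lysine (K), arginine (R), and histidine (H) have basic, nitrogen-containing side chains.
Matching residues: Arg7.

7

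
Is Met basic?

The basic amino acids are Lys (K), Arg (R), and His (H).
Methionine is not in this group.

No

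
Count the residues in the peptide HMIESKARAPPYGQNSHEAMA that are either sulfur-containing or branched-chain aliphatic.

3

Sulfur-containing: C, M. Branched-chain aliphatic: I, L, V.
Sulfur-containing residues here: M2, M20 (2).
Branched-chain aliphatic residues here: I3 (1).
The two groups share no amino acid, so total = 2 + 1 = 3.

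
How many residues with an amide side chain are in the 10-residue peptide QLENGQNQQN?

7

The amide-side-chain residues are Asn (N) and Gln (Q).
Matching residues: Q1, N4, Q6, N7, Q8, Q9, N10.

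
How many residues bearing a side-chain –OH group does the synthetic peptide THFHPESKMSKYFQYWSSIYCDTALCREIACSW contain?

10

S, T, and Y are the three residues with a side-chain hydroxyl.
Matching residues: T1, S7, S10, Y12, Y15, S17, S18, Y20, T23, S32.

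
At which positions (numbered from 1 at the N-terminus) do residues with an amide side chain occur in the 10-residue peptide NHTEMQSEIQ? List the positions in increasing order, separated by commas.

1, 6, 10

Asparagine (N) and glutamine (Q) have uncharged amide side chains.
Matching residues: N1, Q6, Q10.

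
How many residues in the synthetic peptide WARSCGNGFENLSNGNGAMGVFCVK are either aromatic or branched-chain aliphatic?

Aromatic: F, W, Y. Branched-chain aliphatic: I, L, V.
Aromatic residues here: W1, F9, F22 (3).
Branched-chain aliphatic residues here: L12, V21, V24 (3).
The two groups share no amino acid, so total = 3 + 3 = 6.

6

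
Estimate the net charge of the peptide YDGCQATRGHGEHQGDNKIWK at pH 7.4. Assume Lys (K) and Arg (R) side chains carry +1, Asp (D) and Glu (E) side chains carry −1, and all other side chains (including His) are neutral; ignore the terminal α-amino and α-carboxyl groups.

0

Positive (K, R): R8, K18, K21 → +3.
Negative (D, E): D2, E12, D16 → −3.
Net charge = (+3) + (−3) = 0.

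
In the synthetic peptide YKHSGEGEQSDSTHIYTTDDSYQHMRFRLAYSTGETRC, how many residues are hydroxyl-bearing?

14

Serine (S), threonine (T), and tyrosine (Y) each carry a hydroxyl group on the side chain.
Matching residues: Y1, S4, S10, S12, T13, Y16, T17, T18, S21, Y22, Y31, S32, T33, T36.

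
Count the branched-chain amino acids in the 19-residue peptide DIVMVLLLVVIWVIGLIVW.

14

Valine (V), leucine (L), and isoleucine (I) are the branched-chain amino acids.
Matching residues: I2, V3, V5, L6, L7, L8, V9, V10, I11, V13, I14, L16, I17, V18.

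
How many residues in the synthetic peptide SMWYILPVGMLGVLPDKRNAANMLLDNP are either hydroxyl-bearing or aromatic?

Hydroxyl-bearing: S, T, Y. Aromatic: F, W, Y.
Hydroxyl-bearing residues here: S1, Y4 (2).
Aromatic residues here: W3, Y4 (2).
Y is in both groups, so the 1 Y residue must not be double-counted.
Total = 2 + 2 − 1 = 3.

3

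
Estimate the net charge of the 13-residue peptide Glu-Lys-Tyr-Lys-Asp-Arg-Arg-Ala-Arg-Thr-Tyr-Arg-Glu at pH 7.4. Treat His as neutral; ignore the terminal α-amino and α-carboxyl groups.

+3

At pH ~7.4 the Lys and Arg side chains are protonated (+1), the Asp and Glu side chains are deprotonated (−1), and with His taken as neutral all other side chains carry no charge.
Positive (K, R): Lys2, Lys4, Arg6, Arg7, Arg9, Arg12 → +6.
Negative (D, E): Glu1, Asp5, Glu13 → −3.
Net charge = (+6) + (−3) = +3.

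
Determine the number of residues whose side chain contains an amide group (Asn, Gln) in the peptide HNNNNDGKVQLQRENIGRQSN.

9

Matching residues: N2, N3, N4, N5, Q10, Q12, N15, Q19, N21.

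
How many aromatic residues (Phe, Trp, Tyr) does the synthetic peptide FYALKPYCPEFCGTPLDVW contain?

5

Matching residues: F1, Y2, Y7, F11, W19.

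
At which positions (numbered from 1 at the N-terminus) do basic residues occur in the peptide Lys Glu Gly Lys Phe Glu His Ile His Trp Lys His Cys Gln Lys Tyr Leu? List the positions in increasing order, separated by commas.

K, R, and H are the three residues with basic side chains (ε-amine, guanidinium, and imidazole respectively).
Matching residues: Lys1, Lys4, His7, His9, Lys11, His12, Lys15.

1, 4, 7, 9, 11, 12, 15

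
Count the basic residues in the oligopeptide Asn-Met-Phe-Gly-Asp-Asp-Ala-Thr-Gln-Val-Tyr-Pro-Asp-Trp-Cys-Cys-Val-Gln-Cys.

0

Lysine (K), arginine (R), and histidine (H) have basic, nitrogen-containing side chains.
None of the 19 residues belong to this group.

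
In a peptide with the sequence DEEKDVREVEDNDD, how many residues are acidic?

9

Only D (aspartate) and E (glutamate) carry a side-chain carboxylic acid.
Matching residues: D1, E2, E3, D5, E8, E10, D11, D13, D14.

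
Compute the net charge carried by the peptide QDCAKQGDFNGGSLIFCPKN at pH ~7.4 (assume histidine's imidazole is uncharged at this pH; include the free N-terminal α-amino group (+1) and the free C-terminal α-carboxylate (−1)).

The side chains ionized at physiological pH are Lys/Arg (+1) and Asp/Glu (−1); with His treated as neutral, nothing else contributes.
Positive (K, R): K5, K19 → +2.
Negative (D, E): D2, D8 → −2.
The N-terminus (+1) and C-terminus (−1) cancel.
Net charge = (+2) + (−2) = 0.

0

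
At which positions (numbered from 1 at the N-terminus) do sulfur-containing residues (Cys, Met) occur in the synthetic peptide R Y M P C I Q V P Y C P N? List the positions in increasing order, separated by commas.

Matching residues: M3, C5, C11.

3, 5, 11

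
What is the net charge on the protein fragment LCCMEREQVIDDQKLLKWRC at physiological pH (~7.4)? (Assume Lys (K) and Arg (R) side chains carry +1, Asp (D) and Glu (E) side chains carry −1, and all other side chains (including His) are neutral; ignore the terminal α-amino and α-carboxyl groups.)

0

Positive (K, R): R6, K14, K17, R19 → +4.
Negative (D, E): E5, E7, D11, D12 → −4.
Net charge = (+4) + (−4) = 0.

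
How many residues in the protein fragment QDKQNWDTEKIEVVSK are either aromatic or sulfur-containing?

1

Aromatic: F, W, Y. Sulfur-containing: C, M.
Aromatic residues here: W6 (1).
Sulfur-containing residues here: none (0).
The two groups share no amino acid, so total = 1 + 0 = 1.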